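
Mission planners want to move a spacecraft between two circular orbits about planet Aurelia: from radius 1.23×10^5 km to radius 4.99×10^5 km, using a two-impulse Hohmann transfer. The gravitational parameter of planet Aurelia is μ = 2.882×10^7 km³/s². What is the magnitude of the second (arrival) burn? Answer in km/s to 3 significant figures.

Δv₂ = 2.82 km/s

Semi-major axis of the transfer orbit: a_t = (1.230×10^5 + 4.990×10^5)/2 = 3.110×10^5 km.
Circular speed at r = 4.990×10^5 km: v_c = √(μ/r) = 7.5997 km/s.
Vis-viva on the transfer ellipse at r = 4.990×10^5 km gives v_t = √[μ(2/r − 1/a_t)] = 4.7794 km/s.
Δv₂ = |v_t − v_c| = |4.7794 − 7.5997| = 2.820 km/s.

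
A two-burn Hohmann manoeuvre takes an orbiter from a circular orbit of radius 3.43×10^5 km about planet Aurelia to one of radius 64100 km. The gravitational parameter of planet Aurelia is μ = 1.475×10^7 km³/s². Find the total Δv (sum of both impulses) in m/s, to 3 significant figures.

Transfer-ellipse semi-major axis a_t = (r₁ + r₂)/2 = (3.430×10^5 + 64100)/2 = 2.0355×10^5 km.
Circular speed at r₁: v₁ = √(μ/r₁) = √(1.475×10^7/3.430×10^5) = 6.558 km/s.
Transfer-orbit speed at r₁ (v² = μ(2/r − 1/a)): v_a = √[μ(2/r₁ − 1/a_t)] = 3.680 km/s.
First burn Δv₁ = |v_a − v₁| = 2.878 km/s.
At r₂, v₂ = √(μ/r₂) = 15.169 km/s.
Transfer-orbit speed at r₂: v_p = √[μ(2/r₂ − 1/a_t)] = 19.691 km/s.
Second burn Δv₂ = |v₂ − v_p| = 4.522 km/s.
Total Δv = Δv₁ + Δv₂ = 7.400 km/s.

Δv = 7400 m/s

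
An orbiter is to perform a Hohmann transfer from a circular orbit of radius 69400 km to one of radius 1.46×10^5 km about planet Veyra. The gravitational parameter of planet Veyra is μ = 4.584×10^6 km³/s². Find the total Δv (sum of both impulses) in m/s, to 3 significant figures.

Δv = 2440 m/s

Semi-major axis of the transfer orbit: a_t = (69400 + 1.460×10^5)/2 = 1.077×10^5 km.
At r₁ the circular-orbit speed is v₁ = √(μ/r₁) = 8.1272 km/s.
On the transfer ellipse at r₁, vis-viva equation gives v_p = √[μ(2/r₁ − 1/a_t)] = 9.4626 km/s.
First burn Δv₁ = |v_p − v₁| = 1.3354 km/s.
Circular speed at r₂: v₂ = √(μ/r₂) = 5.6033 km/s.
Transfer-orbit speed at r₂: v_a = √[μ(2/r₂ − 1/a_t)] = 4.4980 km/s.
Second burn Δv₂ = |v₂ − v_a| = 1.1053 km/s.
Δv = Δv₁ + Δv₂ = 1.3354 + 1.1053 = 2.441 km/s.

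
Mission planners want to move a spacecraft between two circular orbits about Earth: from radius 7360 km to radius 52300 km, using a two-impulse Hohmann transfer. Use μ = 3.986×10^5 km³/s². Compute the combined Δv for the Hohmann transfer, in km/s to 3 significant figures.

Δv = 3.77 km/s

Transfer-ellipse semi-major axis a_t = (r₁ + r₂)/2 = (7360 + 52300)/2 = 29830 km.
At r₁ the circular-orbit speed is v₁ = √(μ/r₁) = 7.3592 km/s.
Transfer-orbit speed at r₁ (vis-viva): v_p = √[μ(2/r₁ − 1/a_t)] = 9.7444 km/s.
First burn Δv₁ = |v_p − v₁| = 2.3852 km/s.
Circular speed at r₂: v₂ = √(μ/r₂) = 2.7607 km/s.
Transfer-orbit speed at r₂: v_a = √[μ(2/r₂ − 1/a_t)] = 1.3713 km/s.
Second burn Δv₂ = |v₂ − v_a| = 1.3894 km/s.
Δv = Δv₁ + Δv₂ = 2.3852 + 1.3894 = 3.775 km/s.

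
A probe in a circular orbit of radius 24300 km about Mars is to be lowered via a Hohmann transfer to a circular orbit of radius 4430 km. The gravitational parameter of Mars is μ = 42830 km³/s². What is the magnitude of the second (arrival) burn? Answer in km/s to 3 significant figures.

Semi-major axis of the transfer orbit: a_t = (24300 + 4430)/2 = 14365 km.
On the circular orbit at r = 4430 km, v_c = √(μ/r) = 3.1094 km/s.
Vis-viva on the transfer ellipse at r = 4430 km gives v_t = √[μ(2/r − 1/a_t)] = 4.0441 km/s.
Δv₂ = |v_t − v_c| = |4.0441 − 3.1094| = 0.9347 km/s.

Δv₂ = 0.935 km/s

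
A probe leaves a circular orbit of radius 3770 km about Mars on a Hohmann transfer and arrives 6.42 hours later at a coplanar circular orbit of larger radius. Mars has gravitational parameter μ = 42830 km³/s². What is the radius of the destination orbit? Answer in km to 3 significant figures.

Transfer time t = 6.42 hours = 23112 s, and t = π√(a_t³/μ).
So a_t = (μ t²/π²)^(1/3) = (42830 × (23112)² / π²)^(1/3) = 13235 km.
Since a_t = (r₁ + r₂)/2, r₂ = 2a_t − r₁ = 2×13235 − 3770 = 22700 km.

r₂ = 22700 km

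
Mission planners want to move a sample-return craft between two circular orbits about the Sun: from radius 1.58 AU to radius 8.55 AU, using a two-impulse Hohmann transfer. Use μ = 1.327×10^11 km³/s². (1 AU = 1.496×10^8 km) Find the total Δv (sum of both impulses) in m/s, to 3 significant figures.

Δv = 11600 m/s

In km: r₁ = 1.58 × 1.496×10^8 = 2.36368×10^8 km; r₂ = 8.55 × 1.496×10^8 = 1.27908×10^9 km.
The Hohmann ellipse has a_t = (r₁ + r₂)/2 = 7.57724×10^8 km.
At r₁ the circular-orbit speed is v₁ = √(μ/r₁) = 23.694 km/s.
Transfer-orbit speed at r₁ (vis-viva equation): v_p = √[μ(2/r₁ − 1/a_t)] = 30.785 km/s.
First burn Δv₁ = |v_p − v₁| = 7.091 km/s.
At r₂, v₂ = √(μ/r₂) = 10.186 km/s.
Transfer-orbit speed at r₂: v_a = √[μ(2/r₂ − 1/a_t)] = 5.6889 km/s.
Second burn Δv₂ = |v₂ − v_a| = 4.497 km/s.
Total Δv = Δv₁ + Δv₂ = 11.59 km/s.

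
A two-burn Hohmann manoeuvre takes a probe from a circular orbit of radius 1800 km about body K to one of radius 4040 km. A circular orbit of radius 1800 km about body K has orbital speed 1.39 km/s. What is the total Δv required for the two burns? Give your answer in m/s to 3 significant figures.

From the circular-orbit relation v² = μ/r at r = 1800 km: μ = v²r = (1.39)² × 1800 = 3477.78 km³/s².
The Hohmann ellipse has a_t = (r₁ + r₂)/2 = 2920 km.
At r₁ the circular-orbit speed is v₁ = √(μ/r₁) = 1.39000 km/s.
Transfer-orbit speed at r₁ (vis-viva): v_p = √[μ(2/r₁ − 1/a_t)] = 1.63499 km/s.
First burn Δv₁ = |v_p − v₁| = 0.24499 km/s.
Circular speed at r₂: v₂ = √(μ/r₂) = 0.92781 km/s.
Transfer-orbit speed at r₂: v_a = √[μ(2/r₂ − 1/a_t)] = 0.72846 km/s.
Second burn Δv₂ = |v₂ − v_a| = 0.19935 km/s.
Δv = Δv₁ + Δv₂ = 0.24499 + 0.19935 = 0.4443 km/s.

Δv = 444 m/s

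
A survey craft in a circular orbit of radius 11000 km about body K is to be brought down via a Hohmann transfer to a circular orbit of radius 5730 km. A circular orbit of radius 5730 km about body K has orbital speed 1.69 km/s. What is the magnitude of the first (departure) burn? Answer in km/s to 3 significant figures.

From the circular-orbit relation v² = μ/r at r = 5730 km: μ = v²r = (1.69)² × 5730 = 16365.5 km³/s².
The Hohmann ellipse has a_t = (r₁ + r₂)/2 = 8365 km.
On the circular orbit at r = 11000 km, v_c = √(μ/r) = 1.2197 km/s.
Vis-viva on the transfer ellipse at r = 11000 km gives v_t = √[μ(2/r − 1/a_t)] = 1.0095 km/s.
Δv₁ = |v_t − v_c| = |1.0095 − 1.2197| = 0.2102 km/s.

Δv₁ = 0.210 km/s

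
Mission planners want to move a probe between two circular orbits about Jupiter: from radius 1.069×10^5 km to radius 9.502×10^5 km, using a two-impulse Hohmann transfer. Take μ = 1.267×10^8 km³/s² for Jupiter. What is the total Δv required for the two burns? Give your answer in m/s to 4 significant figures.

Δv = 18090 m/s

Semi-major axis of the transfer orbit: a_t = (1.069×10^5 + 9.502×10^5)/2 = 5.2855×10^5 km.
At r₁ the circular-orbit speed is v₁ = √(μ/r₁) = 34.427 km/s.
Transfer-orbit speed at r₁ (v² = μ(2/r − 1/a)): v_p = √[μ(2/r₁ − 1/a_t)] = 46.160 km/s.
First burn Δv₁ = |v_p − v₁| = 11.733 km/s.
At r₂, v₂ = √(μ/r₂) = 11.5473 km/s.
Transfer-orbit speed at r₂: v_a = √[μ(2/r₂ − 1/a_t)] = 5.19310 km/s.
Second burn Δv₂ = |v₂ − v_a| = 6.3542 km/s.
Δv = Δv₁ + Δv₂ = 11.733 + 6.3542 = 18.09 km/s.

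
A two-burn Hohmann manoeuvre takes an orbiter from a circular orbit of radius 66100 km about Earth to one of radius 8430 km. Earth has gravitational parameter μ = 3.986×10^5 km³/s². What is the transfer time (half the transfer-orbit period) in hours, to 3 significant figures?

t = 9.94 hours

The Hohmann ellipse has a_t = (r₁ + r₂)/2 = 37265 km.
Half the transfer-orbit period gives t = π√(a_t³/μ) = 35800 s.
Converting: 35800 s ÷ 3600 s/hour = 9.94 hours.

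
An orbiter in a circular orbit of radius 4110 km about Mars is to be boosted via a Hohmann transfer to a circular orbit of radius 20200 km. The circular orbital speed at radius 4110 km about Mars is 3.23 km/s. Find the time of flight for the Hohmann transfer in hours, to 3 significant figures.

t = 5.65 hours

From the circular-orbit relation v² = μ/r at r = 4110 km: μ = v²r = (3.23)² × 4110 = 42879.2 km³/s².
Transfer-ellipse semi-major axis a_t = (r₁ + r₂)/2 = (4110 + 20200)/2 = 12155 km.
Transfer time t = π√(a_t³/μ) = π√((12155)³ / 42879.2) = 20330 s.
Converting: 20330 s ÷ 3600 s/hour = 5.65 hours.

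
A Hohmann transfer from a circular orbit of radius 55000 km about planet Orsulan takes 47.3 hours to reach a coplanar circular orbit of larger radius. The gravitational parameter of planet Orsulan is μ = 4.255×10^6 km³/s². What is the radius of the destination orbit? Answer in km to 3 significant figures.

Transfer time t = 47.3 hours = 1.7028×10^5 s, and t = π√(a_t³/μ).
So a_t = (μ t²/π²)^(1/3) = (4.255×10^6 × (1.7028×10^5)² / π²)^(1/3) = 2.3208×10^5 km.
Since a_t = (r₁ + r₂)/2, r₂ = 2a_t − r₁ = 2×2.3208×10^5 − 55000 = 4.0916×10^5 km.

r₂ = 4.09×10^5 km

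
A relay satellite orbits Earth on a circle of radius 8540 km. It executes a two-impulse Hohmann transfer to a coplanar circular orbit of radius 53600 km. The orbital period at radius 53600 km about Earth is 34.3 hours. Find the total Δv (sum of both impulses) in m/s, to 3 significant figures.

From Kepler's third law T² = 4π²r³/μ at r = 53600 km, T = 34.3 hours = 34.3 × 3600 s = 1.2348×10^5 s: μ = 4π²r³/T² = 3.98713×10^5 km³/s².
The Hohmann ellipse has a_t = (r₁ + r₂)/2 = 31070 km.
Circular speed at r₁: v₁ = √(μ/r₁) = √(3.98713×10^5/8540) = 6.833 km/s.
On the transfer ellipse at r₁, vis-viva equation gives v_p = √[μ(2/r₁ − 1/a_t)] = 8.975 km/s.
First burn Δv₁ = |v_p − v₁| = 2.142 km/s.
At r₂, v₂ = √(μ/r₂) = 2.727 km/s.
Transfer-orbit speed at r₂: v_a = √[μ(2/r₂ − 1/a_t)] = 1.430 km/s.
Second burn Δv₂ = |v₂ − v_a| = 1.297 km/s.
Total Δv = Δv₁ + Δv₂ = 3.439 km/s.

Δv = 3440 m/s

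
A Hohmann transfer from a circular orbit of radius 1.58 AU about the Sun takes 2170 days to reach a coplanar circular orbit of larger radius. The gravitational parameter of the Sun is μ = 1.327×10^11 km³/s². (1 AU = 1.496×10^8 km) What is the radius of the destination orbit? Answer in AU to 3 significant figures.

In km: r₁ = 1.58 × 1.496×10^8 = 2.36368×10^8 km.
Transfer time t = 2170 days = 1.87488×10^8 s, and t = π√(a_t³/μ).
So a_t = (μ t²/π²)^(1/3) = (1.327×10^11 × (1.87488×10^8)² / π²)^(1/3) = 7.7894×10^8 km.
Since a_t = (r₁ + r₂)/2, r₂ = 2a_t − r₁ = 2×7.7894×10^8 − 2.36368×10^8 = 1.321512×10^9 km.
In AU: r₂ = 1.321512×10^9 / 1.496×10^8 = 8.83 AU.

r₂ = 8.83 AU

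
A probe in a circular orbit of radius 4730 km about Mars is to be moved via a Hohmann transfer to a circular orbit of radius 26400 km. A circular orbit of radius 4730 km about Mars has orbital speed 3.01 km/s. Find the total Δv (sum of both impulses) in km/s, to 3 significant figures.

Δv = 1.48 km/s

From the circular-orbit relation v² = μ/r at r = 4730 km: μ = v²r = (3.01)² × 4730 = 42854.3 km³/s².
Transfer-ellipse semi-major axis a_t = (r₁ + r₂)/2 = (4730 + 26400)/2 = 15565 km.
At r₁ the circular-orbit speed is v₁ = √(μ/r₁) = 3.0100 km/s.
Transfer-orbit speed at r₁ (vis-viva): v_p = √[μ(2/r₁ − 1/a_t)] = 3.9201 km/s.
First burn Δv₁ = |v_p − v₁| = 0.9101 km/s.
Circular speed at r₂: v₂ = √(μ/r₂) = 1.274 km/s.
Transfer-orbit speed at r₂: v_a = √[μ(2/r₂ − 1/a_t)] = 0.7023 km/s.
Second burn Δv₂ = |v₂ − v_a| = 0.5717 km/s.
Δv = Δv₁ + Δv₂ = 0.9101 + 0.5717 = 1.482 km/s.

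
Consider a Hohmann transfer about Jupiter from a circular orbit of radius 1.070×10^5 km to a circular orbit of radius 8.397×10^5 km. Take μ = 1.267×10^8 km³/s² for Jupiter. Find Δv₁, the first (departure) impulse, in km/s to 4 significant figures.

Δv₁ = 11.42 km/s

Transfer-ellipse semi-major axis a_t = (r₁ + r₂)/2 = (1.070×10^5 + 8.397×10^5)/2 = 4.7335×10^5 km.
Circular speed at r = 1.070×10^5 km: v_c = √(μ/r) = 34.41 km/s.
Vis-viva on the transfer ellipse at r = 1.070×10^5 km gives v_t = √[μ(2/r − 1/a_t)] = 45.83 km/s.
Δv₁ = |v_t − v_c| = |45.83 − 34.41| = 11.42 km/s.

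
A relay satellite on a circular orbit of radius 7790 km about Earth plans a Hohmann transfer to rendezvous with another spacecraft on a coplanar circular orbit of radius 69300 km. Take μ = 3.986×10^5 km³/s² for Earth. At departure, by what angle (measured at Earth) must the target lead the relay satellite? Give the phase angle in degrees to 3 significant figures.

The Hohmann ellipse has a_t = (r₁ + r₂)/2 = 38545 km.
The half-period of the transfer ellipse is t = π√(a_t³/μ) = 37656 s.
The target's mean motion on its circular orbit is ω₂ = √(μ/r₂³) = 3.4607×10^-5 rad/s.
Angle swept by the target during transfer: ω₂·t = 1.3032 rad = 74.67°.
Arrival is 180° from departure on the ellipse, so φ = 180° − 74.67° = 105°.

φ = 105°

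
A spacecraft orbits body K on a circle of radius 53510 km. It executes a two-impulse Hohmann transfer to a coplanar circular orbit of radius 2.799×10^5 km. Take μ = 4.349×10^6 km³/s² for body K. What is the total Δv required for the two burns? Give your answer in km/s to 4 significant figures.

Transfer-ellipse semi-major axis a_t = (r₁ + r₂)/2 = (53510 + 2.799×10^5)/2 = 1.66705×10^5 km.
Circular speed at r₁: v₁ = √(μ/r₁) = √(4.349×10^6/53510) = 9.01524 km/s.
Transfer-orbit speed at r₁ (vis-viva): v_p = √[μ(2/r₁ − 1/a_t)] = 11.6817 km/s.
First burn Δv₁ = |v_p − v₁| = 2.666 km/s.
Circular speed at r₂: v₂ = √(μ/r₂) = 3.942 km/s.
Transfer-orbit speed at r₂: v_a = √[μ(2/r₂ − 1/a_t)] = 2.233 km/s.
Second burn Δv₂ = |v₂ − v_a| = 1.709 km/s.
Total Δv = Δv₁ + Δv₂ = 4.375 km/s.

Δv = 4.375 km/s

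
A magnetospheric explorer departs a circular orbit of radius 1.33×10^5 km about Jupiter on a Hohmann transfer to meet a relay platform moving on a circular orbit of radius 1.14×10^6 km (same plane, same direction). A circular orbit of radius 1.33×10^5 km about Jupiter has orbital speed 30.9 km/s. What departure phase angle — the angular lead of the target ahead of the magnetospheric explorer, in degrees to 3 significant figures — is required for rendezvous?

From the circular-orbit relation v² = μ/r at r = 1.33×10^5 km: μ = v²r = (30.9)² × 1.33×10^5 = 1.26990×10^8 km³/s².
Semi-major axis of the transfer orbit: a_t = (1.330×10^5 + 1.140×10^6)/2 = 6.365×10^5 km.
Transfer time t = π√(a_t³/μ) = 1.4157×10^5 s.
The target's mean motion on its circular orbit is ω₂ = √(μ/r₂³) = 9.2582×10^-6 rad/s.
Angle swept by the target during transfer: ω₂·t = 1.3107 rad = 75.10°.
The magnetospheric explorer traverses 180° on the transfer ellipse, so the target must lead by 180° − 75.10° = 105°.

φ = 105°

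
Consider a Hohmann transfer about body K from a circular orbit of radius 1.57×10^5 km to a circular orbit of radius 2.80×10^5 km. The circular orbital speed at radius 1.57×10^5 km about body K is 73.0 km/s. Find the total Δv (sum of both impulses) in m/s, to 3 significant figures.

From the circular-orbit relation v² = μ/r at r = 1.57×10^5 km: μ = v²r = (73.0)² × 1.57×10^5 = 8.36653×10^8 km³/s².
Semi-major axis of the transfer orbit: a_t = (1.570×10^5 + 2.800×10^5)/2 = 2.185×10^5 km.
Circular speed at r₁: v₁ = √(μ/r₁) = √(8.36653×10^8/1.570×10^5) = 73.000 km/s.
Transfer-orbit speed at r₁ (v² = μ(2/r − 1/a)): v_p = √[μ(2/r₁ − 1/a_t)] = 82.637 km/s.
First burn Δv₁ = |v_p − v₁| = 9.637 km/s.
At r₂, v₂ = √(μ/r₂) = 54.663 km/s.
Transfer-orbit speed at r₂: v_a = √[μ(2/r₂ − 1/a_t)] = 46.336 km/s.
Second burn Δv₂ = |v₂ − v_a| = 8.327 km/s.
Total Δv = Δv₁ + Δv₂ = 17.96 km/s.

Δv = 18000 m/s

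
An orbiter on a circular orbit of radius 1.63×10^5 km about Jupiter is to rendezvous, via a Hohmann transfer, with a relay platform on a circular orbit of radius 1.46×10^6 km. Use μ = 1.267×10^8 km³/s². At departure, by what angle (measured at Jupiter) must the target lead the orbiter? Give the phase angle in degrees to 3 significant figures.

φ = 105°

Semi-major axis of the transfer orbit: a_t = (1.630×10^5 + 1.460×10^6)/2 = 8.115×10^5 km.
The half-period of the transfer ellipse is t = π√(a_t³/μ) = 2.0403×10^5 s.
Target angular speed ω₂ = √(μ/r₂³) = 6.3806×10^-6 rad/s.
Angle swept by the target during transfer: ω₂·t = 1.3018 rad = 74.59°.
Arrival is 180° from departure on the ellipse, so φ = 180° − 74.59° = 105°.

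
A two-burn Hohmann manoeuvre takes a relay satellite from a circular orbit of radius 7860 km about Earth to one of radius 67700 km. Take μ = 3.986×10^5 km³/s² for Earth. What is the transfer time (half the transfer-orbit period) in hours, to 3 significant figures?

t = 10.2 hours

Transfer-ellipse semi-major axis a_t = (r₁ + r₂)/2 = (7860 + 67700)/2 = 37780 km.
Transfer time t = π√(a_t³/μ) = π√((37780)³ / 3.986×10^5) = 36540.5 s.
Converting: 36540.5 s ÷ 3600 s/hour = 10.2 hours.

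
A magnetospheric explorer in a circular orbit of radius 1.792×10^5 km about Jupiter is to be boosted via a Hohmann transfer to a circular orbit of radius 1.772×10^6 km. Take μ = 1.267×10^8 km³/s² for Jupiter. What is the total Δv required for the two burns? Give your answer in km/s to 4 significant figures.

Δv = 14.08 km/s

The Hohmann ellipse has a_t = (r₁ + r₂)/2 = 9.756×10^5 km.
At r₁ the circular-orbit speed is v₁ = √(μ/r₁) = 26.590 km/s.
On the transfer ellipse at r₁, v² = μ(2/r − 1/a) gives v_p = √[μ(2/r₁ − 1/a_t)] = 35.836 km/s.
First burn Δv₁ = |v_p − v₁| = 9.246 km/s.
At r₂, v₂ = √(μ/r₂) = 8.456 km/s.
Transfer-orbit speed at r₂: v_a = √[μ(2/r₂ − 1/a_t)] = 3.624 km/s.
Second burn Δv₂ = |v₂ − v_a| = 4.832 km/s.
Δv = Δv₁ + Δv₂ = 9.246 + 4.832 = 14.08 km/s.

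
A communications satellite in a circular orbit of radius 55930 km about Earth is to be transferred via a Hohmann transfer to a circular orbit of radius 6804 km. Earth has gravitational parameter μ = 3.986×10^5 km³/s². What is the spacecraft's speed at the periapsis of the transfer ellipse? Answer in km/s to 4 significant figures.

v = 10.22 km/s

Semi-major axis of the transfer orbit: a_t = (55930 + 6804)/2 = 31367 km.
At periapsis, r = 6804 km.
From the vis-viva equation, v = √[μ(2/r − 1/a_t)] = 10.22 km/s.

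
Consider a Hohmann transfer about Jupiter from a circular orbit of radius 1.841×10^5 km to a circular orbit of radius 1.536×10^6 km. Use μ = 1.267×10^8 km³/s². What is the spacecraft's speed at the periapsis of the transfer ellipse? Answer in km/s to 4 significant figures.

v = 35.06 km/s

Transfer-ellipse semi-major axis a_t = (r₁ + r₂)/2 = (1.841×10^5 + 1.536×10^6)/2 = 8.6005×10^5 km.
At periapsis, r = 1.841×10^5 km.
From the vis-viva equation, v = √[μ(2/r − 1/a_t)] = 35.06 km/s.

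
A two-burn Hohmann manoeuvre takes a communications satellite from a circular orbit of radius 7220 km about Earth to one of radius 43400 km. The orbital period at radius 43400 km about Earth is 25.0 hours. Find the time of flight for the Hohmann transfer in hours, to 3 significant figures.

t = 5.57 hours

From Kepler's third law T² = 4π²r³/μ at r = 43400 km, T = 25.0 hours = 25.0 × 3600 s = 90000 s: μ = 4π²r³/T² = 3.98423×10^5 km³/s².
The Hohmann ellipse has a_t = (r₁ + r₂)/2 = 25310 km.
Half the transfer-orbit period gives t = π√(a_t³/μ) = 20040 s.
Converting: 20040 s ÷ 3600 s/hour = 5.57 hours.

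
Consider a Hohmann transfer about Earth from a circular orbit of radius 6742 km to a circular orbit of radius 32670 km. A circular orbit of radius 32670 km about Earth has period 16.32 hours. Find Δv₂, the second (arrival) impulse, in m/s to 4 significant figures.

From Kepler's third law T² = 4π²r³/μ at r = 32670 km, T = 16.32 hours = 16.32 × 3600 s = 58752 s: μ = 4π²r³/T² = 3.98806×10^5 km³/s².
The Hohmann ellipse has a_t = (r₁ + r₂)/2 = 19706 km.
On the circular orbit at r = 32670 km, v_c = √(μ/r) = 3.494 km/s.
Vis-viva on the transfer ellipse at r = 32670 km gives v_t = √[μ(2/r − 1/a_t)] = 2.044 km/s.
Δv₂ = |v_t − v_c| = |2.044 − 3.494| = 1.450 km/s.

Δv₂ = 1450 m/s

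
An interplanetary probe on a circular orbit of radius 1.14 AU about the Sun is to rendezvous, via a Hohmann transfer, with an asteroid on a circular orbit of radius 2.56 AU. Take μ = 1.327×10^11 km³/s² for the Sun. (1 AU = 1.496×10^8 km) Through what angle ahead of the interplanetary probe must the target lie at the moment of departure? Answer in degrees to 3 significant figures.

φ = 69.4°

In km: r₁ = 1.14 × 1.496×10^8 = 1.70544×10^8 km; r₂ = 2.56 × 1.496×10^8 = 3.82976×10^8 km.
Transfer-ellipse semi-major axis a_t = (r₁ + r₂)/2 = (1.70544×10^8 + 3.82976×10^8)/2 = 2.7676×10^8 km.
The half-period of the transfer ellipse is t = π√(a_t³/μ) = 3.971×10^7 s.
Target angular speed ω₂ = √(μ/r₂³) = 4.860×10^-8 rad/s.
Angle swept by the target during transfer: ω₂·t = 1.930 rad = 110.6°.
Arrival is 180° from departure on the ellipse, so φ = 180° − 110.6° = 69.4°.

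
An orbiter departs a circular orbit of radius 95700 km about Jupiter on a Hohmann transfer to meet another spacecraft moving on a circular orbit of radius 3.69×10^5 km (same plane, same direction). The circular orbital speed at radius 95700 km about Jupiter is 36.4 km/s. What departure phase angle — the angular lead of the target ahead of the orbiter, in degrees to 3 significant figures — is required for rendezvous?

From the circular-orbit relation v² = μ/r at r = 95700 km: μ = v²r = (36.4)² × 95700 = 1.26799×10^8 km³/s².
The Hohmann ellipse has a_t = (r₁ + r₂)/2 = 2.3235×10^5 km.
Transfer time t = π√(a_t³/μ) = 31247 s.
The target's mean motion on its circular orbit is ω₂ = √(μ/r₂³) = 5.0236×10^-5 rad/s.
Angle swept by the target during transfer: ω₂·t = 1.5697 rad = 89.94°.
The orbiter traverses 180° on the transfer ellipse, so the target must lead by 180° − 89.94° = 90.1°.

φ = 90.1°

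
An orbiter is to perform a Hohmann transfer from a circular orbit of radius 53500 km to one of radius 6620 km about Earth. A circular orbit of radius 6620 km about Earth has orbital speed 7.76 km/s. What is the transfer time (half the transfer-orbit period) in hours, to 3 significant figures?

From the circular-orbit relation v² = μ/r at r = 6620 km: μ = v²r = (7.76)² × 6620 = 3.98641×10^5 km³/s².
Transfer-ellipse semi-major axis a_t = (r₁ + r₂)/2 = (53500 + 6620)/2 = 30060 km.
By Kepler's third law the transfer-orbit period is T = 2π√(a_t³/μ), so t = T/2 = 25930 s.
Converting: 25930 s ÷ 3600 s/hour = 7.20 hours.

t = 7.20 hours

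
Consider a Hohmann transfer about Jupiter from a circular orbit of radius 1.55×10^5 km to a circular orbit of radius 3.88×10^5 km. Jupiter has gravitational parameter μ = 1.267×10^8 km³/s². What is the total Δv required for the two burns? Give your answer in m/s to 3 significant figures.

Semi-major axis of the transfer orbit: a_t = (1.550×10^5 + 3.880×10^5)/2 = 2.715×10^5 km.
Circular speed at r₁: v₁ = √(μ/r₁) = √(1.267×10^8/1.550×10^5) = 28.591 km/s.
Transfer-orbit speed at r₁ (vis-viva equation): v_p = √[μ(2/r₁ − 1/a_t)] = 34.179 km/s.
First burn Δv₁ = |v_p − v₁| = 5.5880 km/s.
Circular speed at r₂: v₂ = √(μ/r₂) = 18.0706 km/s.
Transfer-orbit speed at r₂: v_a = √[μ(2/r₂ − 1/a_t)] = 13.6538 km/s.
Second burn Δv₂ = |v₂ − v_a| = 4.4168 km/s.
Δv = Δv₁ + Δv₂ = 5.5880 + 4.4168 = 10.00 km/s.

Δv = 10000 m/s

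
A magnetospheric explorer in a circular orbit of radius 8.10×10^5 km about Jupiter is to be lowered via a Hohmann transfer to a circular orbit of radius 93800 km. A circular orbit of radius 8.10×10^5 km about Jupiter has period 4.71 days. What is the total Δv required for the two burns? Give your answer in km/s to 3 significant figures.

Δv = 19.3 km/s

From Kepler's third law T² = 4π²r³/μ at r = 8.10×10^5 km, T = 4.71 days = 4.71 × 86400 s = 4.06944×10^5 s: μ = 4π²r³/T² = 1.26691×10^8 km³/s².
Transfer-ellipse semi-major axis a_t = (r₁ + r₂)/2 = (8.100×10^5 + 93800)/2 = 4.519×10^5 km.
Circular speed at r₁: v₁ = √(μ/r₁) = √(1.26691×10^8/8.100×10^5) = 12.506 km/s.
On the transfer ellipse at r₁, vis-viva equation gives v_a = √[μ(2/r₁ − 1/a_t)] = 5.6978 km/s.
First burn Δv₁ = |v_a − v₁| = 6.808 km/s.
Circular speed at r₂: v₂ = √(μ/r₂) = 36.75 km/s.
Transfer-orbit speed at r₂: v_p = √[μ(2/r₂ − 1/a_t)] = 49.20 km/s.
Second burn Δv₂ = |v₂ − v_p| = 12.45 km/s.
Total Δv = Δv₁ + Δv₂ = 19.26 km/s.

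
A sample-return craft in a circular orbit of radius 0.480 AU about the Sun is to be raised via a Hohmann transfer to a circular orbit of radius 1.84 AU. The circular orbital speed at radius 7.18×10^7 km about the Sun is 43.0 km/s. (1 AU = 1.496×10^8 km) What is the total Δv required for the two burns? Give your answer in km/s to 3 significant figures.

Δv = 19.0 km/s

From the circular-orbit relation v² = μ/r at r = 7.18×10^7 km: μ = v²r = (43.0)² × 7.18×10^7 = 1.32758×10^11 km³/s².
In km: r₁ = 0.480 × 1.496×10^8 = 7.1808×10^7 km; r₂ = 1.84 × 1.496×10^8 = 2.75264×10^8 km.
Semi-major axis of the transfer orbit: a_t = (7.1808×10^7 + 2.75264×10^8)/2 = 1.73536×10^8 km.
At r₁ the circular-orbit speed is v₁ = √(μ/r₁) = 42.9976 km/s.
Transfer-orbit speed at r₁ (vis-viva equation): v_p = √[μ(2/r₁ − 1/a_t)] = 54.1532 km/s.
First burn Δv₁ = |v_p − v₁| = 11.16 km/s.
Circular speed at r₂: v₂ = √(μ/r₂) = 21.961 km/s.
Transfer-orbit speed at r₂: v_a = √[μ(2/r₂ − 1/a_t)] = 14.127 km/s.
Second burn Δv₂ = |v₂ − v_a| = 7.834 km/s.
Total Δv = Δv₁ + Δv₂ = 18.99 km/s.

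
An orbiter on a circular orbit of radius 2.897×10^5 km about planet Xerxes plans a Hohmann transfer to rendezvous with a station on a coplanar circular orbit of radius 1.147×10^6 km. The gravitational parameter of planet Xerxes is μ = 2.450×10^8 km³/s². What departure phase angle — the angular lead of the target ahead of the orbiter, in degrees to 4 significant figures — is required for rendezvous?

The Hohmann ellipse has a_t = (r₁ + r₂)/2 = 7.1835×10^5 km.
The half-period of the transfer ellipse is t = π√(a_t³/μ) = 1.222×10^5 s.
Target angular speed ω₂ = √(μ/r₂³) = 1.274×10^-5 rad/s.
Angle swept by the target during transfer: ω₂·t = 1.557 rad = 89.21°.
The orbiter traverses 180° on the transfer ellipse, so the target must lead by 180° − 89.21° = 90.79°.

φ = 90.79°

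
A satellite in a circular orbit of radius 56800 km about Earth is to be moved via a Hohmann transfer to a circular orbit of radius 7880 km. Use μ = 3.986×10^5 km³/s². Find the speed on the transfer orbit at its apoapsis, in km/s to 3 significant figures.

The Hohmann ellipse has a_t = (r₁ + r₂)/2 = 32340 km.
At apoapsis, r = 56800 km.
Applying v² = μ(2/r − 1/a_t): v = 1.308 km/s.

v = 1.31 km/s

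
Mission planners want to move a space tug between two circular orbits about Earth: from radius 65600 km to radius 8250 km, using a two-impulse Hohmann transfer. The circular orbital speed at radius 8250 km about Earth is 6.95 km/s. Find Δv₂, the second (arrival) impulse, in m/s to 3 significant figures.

Δv₂ = 2310 m/s

From the circular-orbit relation v² = μ/r at r = 8250 km: μ = v²r = (6.95)² × 8250 = 3.98496×10^5 km³/s².
Semi-major axis of the transfer orbit: a_t = (65600 + 8250)/2 = 36925 km.
On the circular orbit at r = 8250 km, v_c = √(μ/r) = 6.950 km/s.
Transfer-orbit speed at the same r (vis-viva, a = a_t): v_t = √[μ(2/r − 1/a_t)] = 9.264 km/s.
Δv₂ = |v_t − v_c| = |9.264 − 6.950| = 2.314 km/s.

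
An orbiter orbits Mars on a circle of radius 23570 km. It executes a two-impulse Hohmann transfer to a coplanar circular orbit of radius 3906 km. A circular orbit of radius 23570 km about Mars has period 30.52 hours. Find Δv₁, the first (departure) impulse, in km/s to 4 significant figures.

From Kepler's third law T² = 4π²r³/μ at r = 23570 km, T = 30.52 hours = 30.52 × 3600 s = 1.09872×10^5 s: μ = 4π²r³/T² = 42821.8 km³/s².
Transfer-ellipse semi-major axis a_t = (r₁ + r₂)/2 = (23570 + 3906)/2 = 13738 km.
Circular speed at r = 23570 km: v_c = √(μ/r) = 1.3479 km/s.
Transfer-orbit speed at the same r (vis-viva, a = a_t): v_t = √[μ(2/r − 1/a_t)] = 0.71872 km/s.
Δv₁ = |v_t − v_c| = |0.71872 − 1.3479| = 0.6292 km/s.

Δv₁ = 0.6292 km/s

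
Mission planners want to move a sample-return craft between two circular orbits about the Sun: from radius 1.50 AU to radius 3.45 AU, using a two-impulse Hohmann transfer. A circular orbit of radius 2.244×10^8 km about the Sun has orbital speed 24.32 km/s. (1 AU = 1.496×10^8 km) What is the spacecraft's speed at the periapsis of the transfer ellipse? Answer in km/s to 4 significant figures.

From the circular-orbit relation v² = μ/r at r = 2.244×10^8 km: μ = v²r = (24.32)² × 2.244×10^8 = 1.32724×10^11 km³/s².
In km: r₁ = 1.50 × 1.496×10^8 = 2.244×10^8 km; r₂ = 3.45 × 1.496×10^8 = 5.1612×10^8 km.
Semi-major axis of the transfer orbit: a_t = (2.244×10^8 + 5.1612×10^8)/2 = 3.7026×10^8 km.
At periapsis, r = 2.244×10^8 km.
Vis-viva: v = √[μ(2/r − 1/a_t)] = √[1.32724×10^11 × (2/2.244×10^8 − 1/3.7026×10^8)] = 28.71 km/s.

v = 28.71 km/s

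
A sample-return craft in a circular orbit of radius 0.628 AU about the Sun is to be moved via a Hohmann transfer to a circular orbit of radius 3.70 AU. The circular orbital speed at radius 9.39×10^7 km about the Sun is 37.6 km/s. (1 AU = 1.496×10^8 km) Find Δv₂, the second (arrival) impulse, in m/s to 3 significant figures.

From the circular-orbit relation v² = μ/r at r = 9.39×10^7 km: μ = v²r = (37.6)² × 9.39×10^7 = 1.32752×10^11 km³/s².
In km: r₁ = 0.628 × 1.496×10^8 = 9.39488×10^7 km; r₂ = 3.70 × 1.496×10^8 = 5.5352×10^8 km.
Semi-major axis of the transfer orbit: a_t = (9.39488×10^7 + 5.5352×10^8)/2 = 3.237344×10^8 km.
Circular speed at r = 5.5352×10^8 km: v_c = √(μ/r) = 15.487 km/s.
Vis-viva on the transfer ellipse at r = 5.5352×10^8 km gives v_t = √[μ(2/r − 1/a_t)] = 8.3427 km/s.
Δv₂ = |v_t − v_c| = |8.3427 − 15.487| = 7.144 km/s.

Δv₂ = 7140 m/s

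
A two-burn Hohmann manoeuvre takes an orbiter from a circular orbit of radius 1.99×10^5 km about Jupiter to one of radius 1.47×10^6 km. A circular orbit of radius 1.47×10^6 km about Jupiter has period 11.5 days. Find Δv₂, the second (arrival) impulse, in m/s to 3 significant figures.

Δv₂ = 4760 m/s

From Kepler's third law T² = 4π²r³/μ at r = 1.47×10^6 km, T = 11.5 days = 11.5 × 86400 s = 9.936×10^5 s: μ = 4π²r³/T² = 1.27025×10^8 km³/s².
The Hohmann ellipse has a_t = (r₁ + r₂)/2 = 8.345×10^5 km.
On the circular orbit at r = 1.470×10^6 km, v_c = √(μ/r) = 9.2958 km/s.
Vis-viva on the transfer ellipse at r = 1.470×10^6 km gives v_t = √[μ(2/r − 1/a_t)] = 4.5394 km/s.
Δv₂ = |v_t − v_c| = |4.5394 − 9.2958| = 4.756 km/s.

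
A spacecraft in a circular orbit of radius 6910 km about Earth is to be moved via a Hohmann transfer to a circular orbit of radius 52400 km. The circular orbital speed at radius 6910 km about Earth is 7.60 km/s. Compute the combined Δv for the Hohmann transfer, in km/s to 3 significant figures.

From the circular-orbit relation v² = μ/r at r = 6910 km: μ = v²r = (7.60)² × 6910 = 3.99122×10^5 km³/s².
Transfer-ellipse semi-major axis a_t = (r₁ + r₂)/2 = (6910 + 52400)/2 = 29655 km.
At r₁ the circular-orbit speed is v₁ = √(μ/r₁) = 7.60000 km/s.
On the transfer ellipse at r₁, v² = μ(2/r − 1/a) gives v_p = √[μ(2/r₁ − 1/a_t)] = 10.1025 km/s.
First burn Δv₁ = |v_p − v₁| = 2.5025 km/s.
Circular speed at r₂: v₂ = √(μ/r₂) = 2.75986 km/s.
Transfer-orbit speed at r₂: v_a = √[μ(2/r₂ − 1/a_t)] = 1.33222 km/s.
Second burn Δv₂ = |v₂ − v_a| = 1.4276 km/s.
Total Δv = Δv₁ + Δv₂ = 3.930 km/s.

Δv = 3.93 km/s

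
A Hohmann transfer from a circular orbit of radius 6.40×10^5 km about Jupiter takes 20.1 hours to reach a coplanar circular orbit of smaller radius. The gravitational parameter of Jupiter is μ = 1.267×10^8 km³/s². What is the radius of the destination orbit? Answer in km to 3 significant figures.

Transfer time t = 20.1 hours = 72360 s, and t = π√(a_t³/μ).
So a_t = (μ t²/π²)^(1/3) = (1.267×10^8 × (72360)² / π²)^(1/3) = 4.0659×10^5 km.
Since a_t = (r₁ + r₂)/2, r₂ = 2a_t − r₁ = 2×4.0659×10^5 − 6.400×10^5 = 1.7318×10^5 km.

r₂ = 1.73×10^5 km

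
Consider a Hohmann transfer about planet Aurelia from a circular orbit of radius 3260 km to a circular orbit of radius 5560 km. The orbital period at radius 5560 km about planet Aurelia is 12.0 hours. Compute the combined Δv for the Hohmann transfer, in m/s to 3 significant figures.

Δv = 243 m/s

From Kepler's third law T² = 4π²r³/μ at r = 5560 km, T = 12.0 hours = 12.0 × 3600 s = 43200 s: μ = 4π²r³/T² = 3635.94 km³/s².
The Hohmann ellipse has a_t = (r₁ + r₂)/2 = 4410 km.
At r₁ the circular-orbit speed is v₁ = √(μ/r₁) = 1.0561 km/s.
On the transfer ellipse at r₁, v² = μ(2/r − 1/a) gives v_p = √[μ(2/r₁ − 1/a_t)] = 1.1858 km/s.
First burn Δv₁ = |v_p − v₁| = 0.1297 km/s.
At r₂, v₂ = √(μ/r₂) = 0.8087 km/s.
Transfer-orbit speed at r₂: v_a = √[μ(2/r₂ − 1/a_t)] = 0.6953 km/s.
Second burn Δv₂ = |v₂ − v_a| = 0.1134 km/s.
Δv = Δv₁ + Δv₂ = 0.1297 + 0.1134 = 0.2431 km/s.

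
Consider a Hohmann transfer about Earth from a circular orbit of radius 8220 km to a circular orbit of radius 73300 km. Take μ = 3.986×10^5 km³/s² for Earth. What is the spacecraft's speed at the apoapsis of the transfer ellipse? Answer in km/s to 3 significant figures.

Transfer-ellipse semi-major axis a_t = (r₁ + r₂)/2 = (8220 + 73300)/2 = 40760 km.
At apoapsis, r = 73300 km.
Vis-viva: v = √[μ(2/r − 1/a_t)] = √[3.986×10^5 × (2/73300 − 1/40760)] = 1.047 km/s.

v = 1.05 km/s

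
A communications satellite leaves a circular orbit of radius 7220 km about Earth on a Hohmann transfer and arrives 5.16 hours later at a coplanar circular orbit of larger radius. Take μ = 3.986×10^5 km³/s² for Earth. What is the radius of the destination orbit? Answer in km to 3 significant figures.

r₂ = 40900 km

Transfer time t = 5.16 hours = 18576 s, and t = π√(a_t³/μ).
So a_t = (μ t²/π²)^(1/3) = (3.986×10^5 × (18576)² / π²)^(1/3) = 24065 km.
Since a_t = (r₁ + r₂)/2, r₂ = 2a_t − r₁ = 2×24065 − 7220 = 40910 km.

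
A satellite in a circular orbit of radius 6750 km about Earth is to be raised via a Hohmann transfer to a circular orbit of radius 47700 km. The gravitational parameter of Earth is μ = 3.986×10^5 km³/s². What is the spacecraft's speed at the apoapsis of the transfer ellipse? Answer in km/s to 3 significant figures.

v = 1.44 km/s

Transfer-ellipse semi-major axis a_t = (r₁ + r₂)/2 = (6750 + 47700)/2 = 27225 km.
At apoapsis, r = 47700 km.
Applying v² = μ(2/r − 1/a_t): v = 1.439 km/s.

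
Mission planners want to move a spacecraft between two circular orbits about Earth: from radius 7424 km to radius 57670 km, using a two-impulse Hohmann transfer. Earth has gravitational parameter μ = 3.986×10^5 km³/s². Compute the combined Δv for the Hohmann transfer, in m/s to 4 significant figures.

The Hohmann ellipse has a_t = (r₁ + r₂)/2 = 32547 km.
At r₁ the circular-orbit speed is v₁ = √(μ/r₁) = 7.3274 km/s.
Transfer-orbit speed at r₁ (vis-viva): v_p = √[μ(2/r₁ − 1/a_t)] = 9.7537 km/s.
First burn Δv₁ = |v_p − v₁| = 2.4263 km/s.
At r₂, v₂ = √(μ/r₂) = 2.6290 km/s.
Transfer-orbit speed at r₂: v_a = √[μ(2/r₂ − 1/a_t)] = 1.2556 km/s.
Second burn Δv₂ = |v₂ − v_a| = 1.3734 km/s.
Total Δv = Δv₁ + Δv₂ = 3.800 km/s.

Δv = 3800 m/s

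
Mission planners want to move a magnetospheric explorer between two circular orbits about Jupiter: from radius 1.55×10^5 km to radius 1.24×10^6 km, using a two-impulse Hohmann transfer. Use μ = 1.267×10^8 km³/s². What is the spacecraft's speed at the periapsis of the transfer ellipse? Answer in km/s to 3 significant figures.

Transfer-ellipse semi-major axis a_t = (r₁ + r₂)/2 = (1.550×10^5 + 1.240×10^6)/2 = 6.975×10^5 km.
At periapsis, r = 1.550×10^5 km.
From the vis-viva equation, v = √[μ(2/r − 1/a_t)] = 38.12 km/s.

v = 38.1 km/s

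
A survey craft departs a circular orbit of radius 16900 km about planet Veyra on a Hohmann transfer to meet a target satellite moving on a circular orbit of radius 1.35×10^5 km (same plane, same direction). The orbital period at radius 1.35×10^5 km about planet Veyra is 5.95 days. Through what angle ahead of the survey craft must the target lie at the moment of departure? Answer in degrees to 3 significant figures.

φ = 104°

From Kepler's third law T² = 4π²r³/μ at r = 1.35×10^5 km, T = 5.95 days = 5.95 × 86400 s = 5.1408×10^5 s: μ = 4π²r³/T² = 3.67536×10^5 km³/s².
Transfer-ellipse semi-major axis a_t = (r₁ + r₂)/2 = (16900 + 1.350×10^5)/2 = 75950 km.
Transfer time t = π√(a_t³/μ) = 1.0847×10^5 s.
The target's mean motion on its circular orbit is ω₂ = √(μ/r₂³) = 1.2222×10^-5 rad/s.
Angle swept by the target during transfer: ω₂·t = 1.3257 rad = 75.96°.
The survey craft traverses 180° on the transfer ellipse, so the target must lead by 180° − 75.96° = 104°.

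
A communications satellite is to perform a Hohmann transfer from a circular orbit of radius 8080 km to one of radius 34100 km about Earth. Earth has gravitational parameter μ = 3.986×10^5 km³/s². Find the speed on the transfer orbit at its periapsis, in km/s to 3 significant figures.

v = 8.93 km/s

Semi-major axis of the transfer orbit: a_t = (8080 + 34100)/2 = 21090 km.
The periapsis of the transfer ellipse is at r = 8080 km.
Applying v² = μ(2/r − 1/a_t): v = 8.931 km/s.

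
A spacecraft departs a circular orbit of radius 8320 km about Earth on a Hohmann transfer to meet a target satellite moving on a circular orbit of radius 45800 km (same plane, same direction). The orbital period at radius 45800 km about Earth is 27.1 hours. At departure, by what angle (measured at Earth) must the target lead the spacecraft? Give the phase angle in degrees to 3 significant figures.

From Kepler's third law T² = 4π²r³/μ at r = 45800 km, T = 27.1 hours = 27.1 × 3600 s = 97560 s: μ = 4π²r³/T² = 3.98486×10^5 km³/s².
Transfer-ellipse semi-major axis a_t = (r₁ + r₂)/2 = (8320 + 45800)/2 = 27060 km.
The half-period of the transfer ellipse is t = π√(a_t³/μ) = 22153.14 s.
The target's mean motion on its circular orbit is ω₂ = √(μ/r₂³) = 6.440329×10^-5 rad/s.
Angle swept by the target during transfer: ω₂·t = 1.42674 rad = 81.746°.
Arrival is 180° from departure on the ellipse, so φ = 180° − 81.746° = 98.3°.

φ = 98.3°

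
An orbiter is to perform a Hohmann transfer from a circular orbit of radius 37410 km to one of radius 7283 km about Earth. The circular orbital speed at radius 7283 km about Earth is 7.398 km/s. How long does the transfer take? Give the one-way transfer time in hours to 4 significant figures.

t = 4.617 hours

From the circular-orbit relation v² = μ/r at r = 7283 km: μ = v²r = (7.398)² × 7283 = 3.98602×10^5 km³/s².
The Hohmann ellipse has a_t = (r₁ + r₂)/2 = 22346.5 km.
By Kepler's third law the transfer-orbit period is T = 2π√(a_t³/μ), so t = T/2 = 16620 s.
Converting: 16620 s ÷ 3600 s/hour = 4.617 hours.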